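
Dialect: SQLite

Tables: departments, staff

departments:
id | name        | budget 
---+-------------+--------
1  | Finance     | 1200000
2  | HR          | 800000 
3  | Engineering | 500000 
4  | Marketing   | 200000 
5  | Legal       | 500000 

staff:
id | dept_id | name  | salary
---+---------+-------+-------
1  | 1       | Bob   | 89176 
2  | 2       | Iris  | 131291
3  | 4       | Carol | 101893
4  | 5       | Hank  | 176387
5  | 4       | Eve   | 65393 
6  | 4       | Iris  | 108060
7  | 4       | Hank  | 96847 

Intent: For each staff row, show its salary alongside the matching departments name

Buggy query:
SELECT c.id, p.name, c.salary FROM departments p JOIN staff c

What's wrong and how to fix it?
Bug: JOIN with no ON clause produces a cartesian product; every staff row pairs with every departments row

Fix: Specify the join condition linking the foreign key to the parent id

Corrected query:
SELECT c.id, p.name, c.salary FROM departments p JOIN staff c ON c.dept_id = p.id

Result:
id | name      | salary
---+-----------+-------
1  | Finance   | 89176 
2  | HR        | 131291
3  | Marketing | 101893
4  | Legal     | 176387
5  | Marketing | 65393 
6  | Marketing | 108060
7  | Marketing | 96847 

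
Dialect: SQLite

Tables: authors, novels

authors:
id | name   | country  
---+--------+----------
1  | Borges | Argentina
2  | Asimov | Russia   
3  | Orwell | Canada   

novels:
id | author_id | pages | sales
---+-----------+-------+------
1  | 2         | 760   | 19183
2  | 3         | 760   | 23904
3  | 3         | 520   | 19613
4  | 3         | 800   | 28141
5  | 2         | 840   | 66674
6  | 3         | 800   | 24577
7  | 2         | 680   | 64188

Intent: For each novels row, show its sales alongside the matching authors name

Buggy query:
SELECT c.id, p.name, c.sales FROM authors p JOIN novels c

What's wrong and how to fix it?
Bug: JOIN with no ON clause produces a cartesian product; every novels row pairs with every authors row

Fix: Specify the join condition linking the foreign key to the parent id

Corrected query:
SELECT c.id, p.name, c.sales FROM authors p JOIN novels c ON c.author_id = p.id

Result:
id | name   | sales
---+--------+------
1  | Asimov | 19183
2  | Orwell | 23904
3  | Orwell | 19613
4  | Orwell | 28141
5  | Asimov | 66674
6  | Orwell | 24577
7  | Asimov | 64188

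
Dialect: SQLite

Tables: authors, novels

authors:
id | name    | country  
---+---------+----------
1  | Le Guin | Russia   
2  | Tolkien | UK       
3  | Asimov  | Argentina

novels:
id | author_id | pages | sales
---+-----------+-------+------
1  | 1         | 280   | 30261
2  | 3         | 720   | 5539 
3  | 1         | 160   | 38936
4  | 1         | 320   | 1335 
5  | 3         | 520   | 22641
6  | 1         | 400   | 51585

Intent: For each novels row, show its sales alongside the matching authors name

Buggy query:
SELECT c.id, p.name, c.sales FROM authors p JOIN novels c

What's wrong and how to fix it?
Bug: Missing join condition: each novels row is matched to all authors rows instead of just its own

Fix: Add ON c.author_id = p.id to the JOIN

Corrected query:
SELECT c.id, p.name, c.sales FROM authors p JOIN novels c ON c.author_id = p.id

Result:
id | name    | sales
---+---------+------
1  | Le Guin | 30261
2  | Asimov  | 5539 
3  | Le Guin | 38936
4  | Le Guin | 1335 
5  | Asimov  | 22641
6  | Le Guin | 51585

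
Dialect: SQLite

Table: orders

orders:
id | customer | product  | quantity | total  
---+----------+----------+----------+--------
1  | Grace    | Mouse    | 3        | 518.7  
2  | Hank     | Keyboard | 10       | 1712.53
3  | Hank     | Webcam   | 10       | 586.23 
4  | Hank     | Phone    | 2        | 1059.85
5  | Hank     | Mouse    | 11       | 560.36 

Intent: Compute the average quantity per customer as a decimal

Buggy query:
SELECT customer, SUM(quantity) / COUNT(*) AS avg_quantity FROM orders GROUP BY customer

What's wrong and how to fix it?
Bug: Both operands are integers, so '/' performs integer division and truncates

Fix: Cast one side to REAL so the division keeps the fractional part

Corrected query:
SELECT customer, SUM(quantity) * 1.0 / COUNT(*) AS avg_quantity FROM orders GROUP BY customer

Result:
customer | avg_quantity
---------+-------------
Grace    | 3           
Hank     | 8.25        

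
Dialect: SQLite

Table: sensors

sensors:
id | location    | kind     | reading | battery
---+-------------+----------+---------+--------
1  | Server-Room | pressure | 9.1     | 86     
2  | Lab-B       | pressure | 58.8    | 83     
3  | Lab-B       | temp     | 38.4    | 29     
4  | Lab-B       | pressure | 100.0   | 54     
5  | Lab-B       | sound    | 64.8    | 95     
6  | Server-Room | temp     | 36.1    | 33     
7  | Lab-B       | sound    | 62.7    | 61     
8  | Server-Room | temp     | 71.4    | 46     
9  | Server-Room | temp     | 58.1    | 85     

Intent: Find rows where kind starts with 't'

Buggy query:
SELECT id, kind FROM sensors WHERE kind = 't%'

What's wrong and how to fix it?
Bug: '=' compares the literal string including the % character; pattern matching needs LIKE

Fix: Use LIKE for wildcard pattern matching

Corrected query:
SELECT id, kind FROM sensors WHERE kind LIKE 't%'

Result:
id | kind
---+-----
3  | temp
6  | temp
8  | temp
9  | temp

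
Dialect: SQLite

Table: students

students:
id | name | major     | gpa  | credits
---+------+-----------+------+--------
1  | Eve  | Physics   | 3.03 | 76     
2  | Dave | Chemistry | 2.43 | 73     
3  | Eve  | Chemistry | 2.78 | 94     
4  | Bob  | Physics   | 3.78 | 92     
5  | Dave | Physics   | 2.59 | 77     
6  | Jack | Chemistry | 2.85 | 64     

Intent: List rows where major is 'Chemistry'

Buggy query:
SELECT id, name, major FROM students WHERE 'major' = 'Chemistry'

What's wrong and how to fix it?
Bug: Single quotes denote string literals in SQL; the column name is being compared as a constant string

Fix: Remove the quotes around the column name (or use double quotes for an identifier)

Corrected query:
SELECT id, name, major FROM students WHERE major = 'Chemistry'

Result:
id | name | major    
---+------+----------
2  | Dave | Chemistry
3  | Eve  | Chemistry
6  | Jack | Chemistry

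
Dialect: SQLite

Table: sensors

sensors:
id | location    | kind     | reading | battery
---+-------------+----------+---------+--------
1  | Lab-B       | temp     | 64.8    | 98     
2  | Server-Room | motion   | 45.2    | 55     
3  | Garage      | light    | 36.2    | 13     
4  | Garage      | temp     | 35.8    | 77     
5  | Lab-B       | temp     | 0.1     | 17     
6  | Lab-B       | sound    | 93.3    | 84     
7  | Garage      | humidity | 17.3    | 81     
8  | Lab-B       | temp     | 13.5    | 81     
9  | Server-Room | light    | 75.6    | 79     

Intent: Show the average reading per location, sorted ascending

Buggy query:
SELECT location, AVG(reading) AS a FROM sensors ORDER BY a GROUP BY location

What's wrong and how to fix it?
Bug: ORDER BY appears before GROUP BY; SQL clause order requires GROUP BY first

Fix: Reorder: SELECT … FROM … GROUP BY … ORDER BY …

Corrected query:
SELECT location, AVG(reading) AS a FROM sensors GROUP BY location ORDER BY a

Result:
location    | a        
------------+----------
Garage      | 29.766667
Lab-B       | 42.925   
Server-Room | 60.4     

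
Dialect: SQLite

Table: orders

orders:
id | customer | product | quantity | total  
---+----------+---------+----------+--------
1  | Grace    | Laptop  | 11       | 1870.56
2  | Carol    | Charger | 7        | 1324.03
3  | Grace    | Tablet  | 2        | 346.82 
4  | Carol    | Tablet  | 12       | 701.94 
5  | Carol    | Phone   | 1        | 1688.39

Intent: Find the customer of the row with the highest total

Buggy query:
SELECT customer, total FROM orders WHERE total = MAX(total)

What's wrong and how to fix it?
Bug: MAX(total) is an aggregate and cannot be used directly in WHERE

Fix: Use a subquery: WHERE total = (SELECT MAX(total) FROM orders)

Corrected query:
SELECT customer, total FROM orders WHERE total = (SELECT MAX(total) FROM orders)

Result:
customer | total  
---------+--------
Grace    | 1870.56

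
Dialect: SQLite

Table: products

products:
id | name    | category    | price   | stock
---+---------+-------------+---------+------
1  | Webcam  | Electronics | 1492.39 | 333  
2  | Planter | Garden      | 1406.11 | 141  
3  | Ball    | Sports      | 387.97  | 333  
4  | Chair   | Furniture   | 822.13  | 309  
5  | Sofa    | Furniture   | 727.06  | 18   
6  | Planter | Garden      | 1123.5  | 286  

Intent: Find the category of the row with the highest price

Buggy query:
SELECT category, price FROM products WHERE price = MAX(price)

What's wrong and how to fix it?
Bug: WHERE is evaluated per row; an aggregate over the whole table isn't defined there

Fix: Wrap MAX in a scalar subquery so WHERE compares against a single value

Corrected query:
SELECT category, price FROM products WHERE price = (SELECT MAX(price) FROM products)

Result:
category    | price  
------------+--------
Electronics | 1492.39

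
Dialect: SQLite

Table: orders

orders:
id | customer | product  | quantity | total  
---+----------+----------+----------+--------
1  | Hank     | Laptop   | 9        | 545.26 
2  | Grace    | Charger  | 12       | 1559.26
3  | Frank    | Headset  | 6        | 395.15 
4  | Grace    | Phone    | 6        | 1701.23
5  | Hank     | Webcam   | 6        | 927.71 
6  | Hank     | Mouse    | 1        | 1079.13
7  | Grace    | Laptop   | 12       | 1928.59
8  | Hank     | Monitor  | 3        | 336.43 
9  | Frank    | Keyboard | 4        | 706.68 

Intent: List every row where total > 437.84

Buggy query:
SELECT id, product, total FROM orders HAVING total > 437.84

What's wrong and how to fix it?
Bug: HAVING filters the output of aggregation, but this query has no GROUP BY and no aggregate functions, so SQLite rejects it (HAVING clause on a non-aggregate query); the condition here is per row

Fix: Replace HAVING with WHERE since the condition applies to individual rows

Corrected query:
SELECT id, product, total FROM orders WHERE total > 437.84

Result:
id | product  | total  
---+----------+--------
1  | Laptop   | 545.26 
2  | Charger  | 1559.26
4  | Phone    | 1701.23
5  | Webcam   | 927.71 
6  | Mouse    | 1079.13
7  | Laptop   | 1928.59
9  | Keyboard | 706.68 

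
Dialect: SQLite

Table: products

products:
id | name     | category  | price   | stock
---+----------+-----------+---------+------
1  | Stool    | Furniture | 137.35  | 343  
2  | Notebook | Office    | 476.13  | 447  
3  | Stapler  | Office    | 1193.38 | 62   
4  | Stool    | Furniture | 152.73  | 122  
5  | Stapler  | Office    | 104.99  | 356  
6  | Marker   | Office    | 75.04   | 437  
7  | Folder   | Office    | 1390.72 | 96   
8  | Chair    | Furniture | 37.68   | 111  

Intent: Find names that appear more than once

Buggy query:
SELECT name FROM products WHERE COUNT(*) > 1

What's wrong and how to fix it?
Bug: COUNT(*) is an aggregate and cannot be used in WHERE

Fix: Group first, then use HAVING for the count condition

Corrected query:
SELECT name FROM products GROUP BY name HAVING COUNT(*) > 1

Result:
name   
-------
Stapler
Stool  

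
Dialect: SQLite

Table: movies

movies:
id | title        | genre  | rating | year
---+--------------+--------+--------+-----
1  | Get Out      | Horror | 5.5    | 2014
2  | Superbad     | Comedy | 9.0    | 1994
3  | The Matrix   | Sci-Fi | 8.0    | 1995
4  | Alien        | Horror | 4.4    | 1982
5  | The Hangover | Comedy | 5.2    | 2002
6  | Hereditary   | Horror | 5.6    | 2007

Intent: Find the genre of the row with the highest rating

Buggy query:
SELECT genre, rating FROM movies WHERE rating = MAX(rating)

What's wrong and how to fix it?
Bug: MAX(rating) is an aggregate and cannot be used directly in WHERE

Fix: Wrap MAX in a scalar subquery so WHERE compares against a single value

Corrected query:
SELECT genre, rating FROM movies WHERE rating = (SELECT MAX(rating) FROM movies)

Result:
genre  | rating
-------+-------
Comedy | 9     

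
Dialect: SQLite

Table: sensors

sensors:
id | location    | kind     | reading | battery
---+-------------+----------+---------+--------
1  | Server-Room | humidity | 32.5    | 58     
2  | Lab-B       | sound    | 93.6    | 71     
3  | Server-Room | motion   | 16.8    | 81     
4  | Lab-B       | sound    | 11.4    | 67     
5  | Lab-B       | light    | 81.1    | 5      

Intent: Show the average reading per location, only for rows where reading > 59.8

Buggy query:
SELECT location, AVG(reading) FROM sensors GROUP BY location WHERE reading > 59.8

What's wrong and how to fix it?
Bug: Row-level WHERE must come before GROUP BY in the clause order

Fix: Move the WHERE clause before GROUP BY

Corrected query:
SELECT location, AVG(reading) FROM sensors WHERE reading > 59.8 GROUP BY location

Result:
location | AVG(reading)
---------+-------------
Lab-B    | 87.35       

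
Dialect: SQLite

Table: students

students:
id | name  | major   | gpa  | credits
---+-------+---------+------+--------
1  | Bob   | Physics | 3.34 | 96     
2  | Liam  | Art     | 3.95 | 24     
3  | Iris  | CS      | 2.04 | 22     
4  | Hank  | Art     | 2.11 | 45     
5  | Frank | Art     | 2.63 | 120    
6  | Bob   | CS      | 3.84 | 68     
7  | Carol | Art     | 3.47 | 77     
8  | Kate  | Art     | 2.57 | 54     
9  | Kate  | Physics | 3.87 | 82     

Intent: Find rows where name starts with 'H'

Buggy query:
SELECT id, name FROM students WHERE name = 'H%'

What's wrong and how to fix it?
Bug: Wildcards only work with LIKE; '=' treats '%' as a literal character

Fix: Use LIKE for wildcard pattern matching

Corrected query:
SELECT id, name FROM students WHERE name LIKE 'H%'

Result:
id | name
---+-----
4  | Hank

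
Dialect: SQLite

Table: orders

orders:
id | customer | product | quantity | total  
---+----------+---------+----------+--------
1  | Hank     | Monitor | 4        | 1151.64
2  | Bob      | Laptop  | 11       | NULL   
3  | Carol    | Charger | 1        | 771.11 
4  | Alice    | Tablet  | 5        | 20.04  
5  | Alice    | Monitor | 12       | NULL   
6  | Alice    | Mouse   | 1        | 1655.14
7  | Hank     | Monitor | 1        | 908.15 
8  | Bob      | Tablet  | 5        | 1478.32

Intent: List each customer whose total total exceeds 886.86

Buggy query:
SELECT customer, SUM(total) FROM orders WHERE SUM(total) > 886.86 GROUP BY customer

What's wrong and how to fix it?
Bug: WHERE runs before GROUP BY, so aggregates aren't available there

Fix: Move the aggregate condition to a HAVING clause

Corrected query:
SELECT customer, SUM(total) FROM orders GROUP BY customer HAVING SUM(total) > 886.86

Result:
customer | SUM(total)
---------+-----------
Alice    | 1675.18   
Bob      | 1478.32   
Hank     | 2059.79   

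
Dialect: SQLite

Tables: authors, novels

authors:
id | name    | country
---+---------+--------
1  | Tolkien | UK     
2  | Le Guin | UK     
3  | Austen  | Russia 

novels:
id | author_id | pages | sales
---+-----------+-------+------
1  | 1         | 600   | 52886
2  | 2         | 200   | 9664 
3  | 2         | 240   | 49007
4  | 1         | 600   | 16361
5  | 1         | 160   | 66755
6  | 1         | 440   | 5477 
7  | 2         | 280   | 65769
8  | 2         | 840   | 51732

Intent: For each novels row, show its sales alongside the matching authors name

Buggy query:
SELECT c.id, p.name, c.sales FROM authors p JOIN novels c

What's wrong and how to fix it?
Bug: Missing join condition: each novels row is matched to all authors rows instead of just its own

Fix: Specify the join condition linking the foreign key to the parent id

Corrected query:
SELECT c.id, p.name, c.sales FROM authors p JOIN novels c ON c.author_id = p.id

Result:
id | name    | sales
---+---------+------
1  | Tolkien | 52886
2  | Le Guin | 9664 
3  | Le Guin | 49007
4  | Tolkien | 16361
5  | Tolkien | 66755
6  | Tolkien | 5477 
7  | Le Guin | 65769
8  | Le Guin | 51732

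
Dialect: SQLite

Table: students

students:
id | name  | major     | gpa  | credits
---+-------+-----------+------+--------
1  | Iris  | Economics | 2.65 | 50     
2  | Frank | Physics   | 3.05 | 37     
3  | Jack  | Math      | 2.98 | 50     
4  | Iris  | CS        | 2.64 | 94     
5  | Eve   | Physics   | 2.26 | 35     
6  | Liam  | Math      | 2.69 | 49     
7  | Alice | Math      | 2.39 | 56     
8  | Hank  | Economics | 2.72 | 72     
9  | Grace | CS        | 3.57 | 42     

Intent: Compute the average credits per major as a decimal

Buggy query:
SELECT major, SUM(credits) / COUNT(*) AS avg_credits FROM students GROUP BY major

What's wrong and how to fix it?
Bug: Both operands are integers, so '/' performs integer division and truncates

Fix: Cast one side to REAL so the division keeps the fractional part

Corrected query:
SELECT major, SUM(credits) * 1.0 / COUNT(*) AS avg_credits FROM students GROUP BY major

Result:
major     | avg_credits
----------+------------
CS        | 68         
Economics | 61         
Math      | 51.666667  
Physics   | 36         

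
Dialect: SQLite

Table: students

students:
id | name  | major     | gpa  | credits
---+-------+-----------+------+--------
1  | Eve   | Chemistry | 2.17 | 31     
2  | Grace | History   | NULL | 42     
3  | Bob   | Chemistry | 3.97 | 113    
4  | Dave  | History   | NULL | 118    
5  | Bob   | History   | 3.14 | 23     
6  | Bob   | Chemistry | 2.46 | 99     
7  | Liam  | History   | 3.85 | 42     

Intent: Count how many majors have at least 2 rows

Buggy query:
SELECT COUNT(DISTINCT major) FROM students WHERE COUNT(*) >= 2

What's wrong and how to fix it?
Bug: WHERE filters individual rows, not groups, so a group-level COUNT is invalid there

Fix: Group first with HAVING COUNT(*) >= 2, then COUNT the resulting groups

Corrected query:
SELECT COUNT(*) FROM (SELECT major FROM students GROUP BY major HAVING COUNT(*) >= 2)

Result:
COUNT(*)
--------
2       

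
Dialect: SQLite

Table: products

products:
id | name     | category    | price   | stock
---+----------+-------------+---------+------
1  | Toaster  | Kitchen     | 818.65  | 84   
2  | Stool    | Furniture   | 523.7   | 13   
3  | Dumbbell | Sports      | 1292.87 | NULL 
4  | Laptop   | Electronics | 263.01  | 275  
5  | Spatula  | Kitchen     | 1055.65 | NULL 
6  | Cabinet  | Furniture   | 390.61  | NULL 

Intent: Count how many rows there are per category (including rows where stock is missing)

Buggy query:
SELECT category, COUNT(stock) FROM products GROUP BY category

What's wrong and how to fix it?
Bug: COUNT(column) counts non-NULL values only; rows with NULL stock aren't counted

Fix: Use COUNT(*) to count all rows regardless of NULL

Corrected query:
SELECT category, COUNT(*) FROM products GROUP BY category

Result:
category    | COUNT(*)
------------+---------
Electronics | 1       
Furniture   | 2       
Kitchen     | 2       
Sports      | 1       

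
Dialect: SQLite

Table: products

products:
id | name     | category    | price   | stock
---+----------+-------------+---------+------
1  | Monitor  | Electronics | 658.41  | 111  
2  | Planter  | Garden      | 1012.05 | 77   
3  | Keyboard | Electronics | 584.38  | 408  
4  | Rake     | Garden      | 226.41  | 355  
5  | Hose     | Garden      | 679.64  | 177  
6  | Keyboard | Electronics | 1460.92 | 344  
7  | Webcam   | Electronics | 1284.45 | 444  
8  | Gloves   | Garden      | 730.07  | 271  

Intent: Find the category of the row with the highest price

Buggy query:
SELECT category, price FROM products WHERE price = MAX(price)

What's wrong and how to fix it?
Bug: WHERE is evaluated per row; an aggregate over the whole table isn't defined there

Fix: Wrap MAX in a scalar subquery so WHERE compares against a single value

Corrected query:
SELECT category, price FROM products WHERE price = (SELECT MAX(price) FROM products)

Result:
category    | price  
------------+--------
Electronics | 1460.92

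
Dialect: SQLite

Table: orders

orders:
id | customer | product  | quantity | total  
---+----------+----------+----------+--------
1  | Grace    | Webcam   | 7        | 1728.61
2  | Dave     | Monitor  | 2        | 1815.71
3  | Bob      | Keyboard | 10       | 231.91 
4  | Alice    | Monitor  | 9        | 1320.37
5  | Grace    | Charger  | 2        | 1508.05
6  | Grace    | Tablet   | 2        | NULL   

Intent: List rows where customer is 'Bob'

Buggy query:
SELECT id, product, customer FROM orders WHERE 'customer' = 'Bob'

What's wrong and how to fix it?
Bug: Single quotes denote string literals in SQL; the column name is being compared as a constant string

Fix: Remove the quotes around the column name (or use double quotes for an identifier)

Corrected query:
SELECT id, product, customer FROM orders WHERE customer = 'Bob'

Result:
id | product  | customer
---+----------+---------
3  | Keyboard | Bob     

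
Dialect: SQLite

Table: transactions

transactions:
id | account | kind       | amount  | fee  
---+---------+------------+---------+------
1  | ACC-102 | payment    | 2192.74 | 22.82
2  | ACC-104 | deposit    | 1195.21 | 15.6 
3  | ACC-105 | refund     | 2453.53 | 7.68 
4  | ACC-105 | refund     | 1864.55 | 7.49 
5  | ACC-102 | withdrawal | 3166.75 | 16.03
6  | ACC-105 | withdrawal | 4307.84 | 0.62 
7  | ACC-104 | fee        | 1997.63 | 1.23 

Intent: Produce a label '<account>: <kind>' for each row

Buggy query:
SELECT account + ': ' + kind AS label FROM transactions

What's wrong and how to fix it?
Bug: '+' is numeric addition; on text columns SQLite converts them to 0 instead of concatenating

Fix: Replace + with || to concatenate text

Corrected query:
SELECT account || ': ' || kind AS label FROM transactions

Result:
label              
-------------------
ACC-102: payment   
ACC-104: deposit   
ACC-105: refund    
ACC-105: refund    
ACC-102: withdrawal
ACC-105: withdrawal
ACC-104: fee       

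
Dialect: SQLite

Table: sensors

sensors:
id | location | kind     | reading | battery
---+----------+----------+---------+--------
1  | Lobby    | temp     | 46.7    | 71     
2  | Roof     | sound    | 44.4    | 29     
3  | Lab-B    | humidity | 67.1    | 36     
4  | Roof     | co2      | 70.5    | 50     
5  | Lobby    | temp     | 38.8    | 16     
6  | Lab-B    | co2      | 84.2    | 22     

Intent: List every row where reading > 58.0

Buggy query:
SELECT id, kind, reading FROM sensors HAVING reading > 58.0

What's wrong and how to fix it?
Bug: HAVING filters the output of aggregation, but this query has no GROUP BY and no aggregate functions, so SQLite rejects it (HAVING clause on a non-aggregate query); the condition here is per row

Fix: Replace HAVING with WHERE since the condition applies to individual rows

Corrected query:
SELECT id, kind, reading FROM sensors WHERE reading > 58.0

Result:
id | kind     | reading
---+----------+--------
3  | humidity | 67.1   
4  | co2      | 70.5   
6  | co2      | 84.2   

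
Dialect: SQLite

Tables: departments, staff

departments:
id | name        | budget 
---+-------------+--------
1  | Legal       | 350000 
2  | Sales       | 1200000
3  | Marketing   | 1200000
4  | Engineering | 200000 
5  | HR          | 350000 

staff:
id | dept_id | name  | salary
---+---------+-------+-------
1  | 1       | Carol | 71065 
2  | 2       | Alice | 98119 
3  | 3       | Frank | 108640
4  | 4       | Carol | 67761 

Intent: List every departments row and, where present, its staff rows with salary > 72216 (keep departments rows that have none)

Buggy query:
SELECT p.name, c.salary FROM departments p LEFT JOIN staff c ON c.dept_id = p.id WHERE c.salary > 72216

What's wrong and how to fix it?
Bug: A WHERE condition on the right-hand table after LEFT JOIN drops unmatched parents

Fix: Put 'c.salary > 72216' in the JOIN's ON clause instead of WHERE

Corrected query:
SELECT p.name, c.salary FROM departments p LEFT JOIN staff c ON c.dept_id = p.id AND c.salary > 72216

Result:
name        | salary
------------+-------
Legal       | NULL  
Sales       | 98119 
Marketing   | 108640
Engineering | NULL  
HR          | NULL  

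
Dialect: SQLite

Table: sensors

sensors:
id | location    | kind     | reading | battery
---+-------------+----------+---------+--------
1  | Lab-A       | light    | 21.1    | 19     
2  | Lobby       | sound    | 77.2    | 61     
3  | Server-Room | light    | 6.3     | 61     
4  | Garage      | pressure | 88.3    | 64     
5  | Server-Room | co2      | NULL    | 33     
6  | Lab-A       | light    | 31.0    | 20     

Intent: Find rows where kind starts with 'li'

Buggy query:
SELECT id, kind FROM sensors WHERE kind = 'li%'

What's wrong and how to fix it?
Bug: '=' compares the literal string including the % character; pattern matching needs LIKE

Fix: Use LIKE for wildcard pattern matching

Corrected query:
SELECT id, kind FROM sensors WHERE kind LIKE 'li%'

Result:
id | kind 
---+------
1  | light
3  | light
6  | light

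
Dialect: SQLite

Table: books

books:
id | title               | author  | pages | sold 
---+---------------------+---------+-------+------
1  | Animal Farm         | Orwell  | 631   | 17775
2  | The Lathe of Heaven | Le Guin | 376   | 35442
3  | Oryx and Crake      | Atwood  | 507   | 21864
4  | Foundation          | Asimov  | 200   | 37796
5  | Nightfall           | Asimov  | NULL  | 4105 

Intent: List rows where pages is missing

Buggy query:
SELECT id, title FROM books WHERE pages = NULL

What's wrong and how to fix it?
Bug: Comparing to NULL with '=' never matches; NULL = NULL is unknown, not true

Fix: Replace '= NULL' with 'IS NULL'

Corrected query:
SELECT id, title FROM books WHERE pages IS NULL

Result:
id | title    
---+----------
5  | Nightfall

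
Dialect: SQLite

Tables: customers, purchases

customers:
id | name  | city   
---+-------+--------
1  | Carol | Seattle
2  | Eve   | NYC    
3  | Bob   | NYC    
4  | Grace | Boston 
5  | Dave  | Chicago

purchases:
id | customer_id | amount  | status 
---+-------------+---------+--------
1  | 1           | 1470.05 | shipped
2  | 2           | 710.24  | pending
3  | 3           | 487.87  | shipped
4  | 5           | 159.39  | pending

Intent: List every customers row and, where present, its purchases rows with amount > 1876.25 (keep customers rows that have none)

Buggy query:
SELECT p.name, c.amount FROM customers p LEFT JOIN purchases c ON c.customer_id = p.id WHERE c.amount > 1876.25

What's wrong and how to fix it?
Bug: Filtering c.amount in WHERE discards the NULL rows produced by LEFT JOIN, turning it into an inner join

Fix: Put 'c.amount > 1876.25' in the JOIN's ON clause instead of WHERE

Corrected query:
SELECT p.name, c.amount FROM customers p LEFT JOIN purchases c ON c.customer_id = p.id AND c.amount > 1876.25

Result:
name  | amount
------+-------
Carol | NULL  
Eve   | NULL  
Bob   | NULL  
Grace | NULL  
Dave  | NULL  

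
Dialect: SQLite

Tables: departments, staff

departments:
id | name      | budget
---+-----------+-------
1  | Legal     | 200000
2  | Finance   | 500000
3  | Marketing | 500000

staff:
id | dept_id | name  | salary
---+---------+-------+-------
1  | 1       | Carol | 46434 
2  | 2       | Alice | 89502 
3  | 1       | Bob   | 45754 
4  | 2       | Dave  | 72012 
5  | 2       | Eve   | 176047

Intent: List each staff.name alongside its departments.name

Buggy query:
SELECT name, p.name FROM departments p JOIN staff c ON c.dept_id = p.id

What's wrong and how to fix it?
Bug: 'name' exists in both joined tables, so the database can't tell which one is meant

Fix: Qualify the column with its table alias (c.name)

Corrected query:
SELECT c.name, p.name FROM departments p JOIN staff c ON c.dept_id = p.id

Result:
name  | name   
------+--------
Carol | Legal  
Alice | Finance
Bob   | Legal  
Dave  | Finance
Eve   | Finance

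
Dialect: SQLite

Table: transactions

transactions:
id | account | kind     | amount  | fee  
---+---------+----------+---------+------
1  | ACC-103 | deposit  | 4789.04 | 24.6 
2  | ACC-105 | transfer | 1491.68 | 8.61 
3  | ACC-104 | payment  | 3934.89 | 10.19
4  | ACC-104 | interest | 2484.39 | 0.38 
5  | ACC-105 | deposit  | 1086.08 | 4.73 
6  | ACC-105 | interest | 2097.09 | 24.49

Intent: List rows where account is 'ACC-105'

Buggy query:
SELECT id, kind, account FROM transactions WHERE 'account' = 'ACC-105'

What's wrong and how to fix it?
Bug: Single quotes denote string literals in SQL; the column name is being compared as a constant string

Fix: Reference the column as account without single quotes

Corrected query:
SELECT id, kind, account FROM transactions WHERE account = 'ACC-105'

Result:
id | kind     | account
---+----------+--------
2  | transfer | ACC-105
5  | deposit  | ACC-105
6  | interest | ACC-105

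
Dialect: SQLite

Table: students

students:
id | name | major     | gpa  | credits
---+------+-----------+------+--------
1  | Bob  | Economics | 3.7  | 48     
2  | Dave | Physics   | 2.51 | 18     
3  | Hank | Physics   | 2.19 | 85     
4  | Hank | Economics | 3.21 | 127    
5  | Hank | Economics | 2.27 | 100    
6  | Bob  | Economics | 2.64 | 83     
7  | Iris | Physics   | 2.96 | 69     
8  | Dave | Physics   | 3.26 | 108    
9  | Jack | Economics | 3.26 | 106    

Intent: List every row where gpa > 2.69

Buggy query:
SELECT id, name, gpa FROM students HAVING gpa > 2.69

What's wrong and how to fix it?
Bug: This is a non-aggregate query (no GROUP BY, no aggregates), so in SQLite the HAVING clause is invalid here; a row-level condition belongs in WHERE

Fix: Use WHERE for row-level filtering

Corrected query:
SELECT id, name, gpa FROM students WHERE gpa > 2.69

Result:
id | name | gpa 
---+------+-----
1  | Bob  | 3.7 
4  | Hank | 3.21
7  | Iris | 2.96
8  | Dave | 3.26
9  | Jack | 3.26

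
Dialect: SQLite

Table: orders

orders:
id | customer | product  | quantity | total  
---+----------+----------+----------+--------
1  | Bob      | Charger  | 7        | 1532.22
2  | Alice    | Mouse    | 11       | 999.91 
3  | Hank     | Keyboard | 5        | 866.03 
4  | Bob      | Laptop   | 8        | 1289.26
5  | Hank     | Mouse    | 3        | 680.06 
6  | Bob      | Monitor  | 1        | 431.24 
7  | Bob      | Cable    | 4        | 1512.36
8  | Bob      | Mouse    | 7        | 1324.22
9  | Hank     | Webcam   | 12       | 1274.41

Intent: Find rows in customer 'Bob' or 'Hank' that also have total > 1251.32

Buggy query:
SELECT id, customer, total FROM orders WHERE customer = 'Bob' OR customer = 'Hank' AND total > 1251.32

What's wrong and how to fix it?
Bug: Without parentheses, AND is evaluated before OR, so the total filter only applies to the 'Hank' branch

Fix: Add parentheses around the OR so the AND applies to both alternatives

Corrected query:
SELECT id, customer, total FROM orders WHERE (customer = 'Bob' OR customer = 'Hank') AND total > 1251.32

Result:
id | customer | total  
---+----------+--------
1  | Bob      | 1532.22
4  | Bob      | 1289.26
7  | Bob      | 1512.36
8  | Bob      | 1324.22
9  | Hank     | 1274.41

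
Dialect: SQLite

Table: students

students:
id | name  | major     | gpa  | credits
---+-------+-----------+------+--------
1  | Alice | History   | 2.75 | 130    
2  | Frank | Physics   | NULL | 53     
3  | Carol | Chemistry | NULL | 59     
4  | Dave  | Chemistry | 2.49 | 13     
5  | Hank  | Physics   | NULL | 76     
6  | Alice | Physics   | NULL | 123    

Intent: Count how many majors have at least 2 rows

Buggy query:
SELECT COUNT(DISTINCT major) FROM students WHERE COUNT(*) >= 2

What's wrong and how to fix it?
Bug: WHERE filters individual rows, not groups, so a group-level COUNT is invalid there

Fix: Use a subquery that GROUPs and filters with HAVING, then count its rows

Corrected query:
SELECT COUNT(*) FROM (SELECT major FROM students GROUP BY major HAVING COUNT(*) >= 2)

Result:
COUNT(*)
--------
2       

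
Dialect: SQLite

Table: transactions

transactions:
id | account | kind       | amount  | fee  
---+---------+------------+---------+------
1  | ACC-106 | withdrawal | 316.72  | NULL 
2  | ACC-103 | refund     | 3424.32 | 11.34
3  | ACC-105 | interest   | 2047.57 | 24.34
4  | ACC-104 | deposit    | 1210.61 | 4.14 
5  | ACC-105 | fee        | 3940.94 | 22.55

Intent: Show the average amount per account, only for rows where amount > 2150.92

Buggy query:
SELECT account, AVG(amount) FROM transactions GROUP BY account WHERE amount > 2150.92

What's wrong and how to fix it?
Bug: Row-level WHERE must come before GROUP BY in the clause order

Fix: Place WHERE between FROM and GROUP BY

Corrected query:
SELECT account, AVG(amount) FROM transactions WHERE amount > 2150.92 GROUP BY account

Result:
account | AVG(amount)
--------+------------
ACC-103 | 3424.32    
ACC-105 | 3940.94    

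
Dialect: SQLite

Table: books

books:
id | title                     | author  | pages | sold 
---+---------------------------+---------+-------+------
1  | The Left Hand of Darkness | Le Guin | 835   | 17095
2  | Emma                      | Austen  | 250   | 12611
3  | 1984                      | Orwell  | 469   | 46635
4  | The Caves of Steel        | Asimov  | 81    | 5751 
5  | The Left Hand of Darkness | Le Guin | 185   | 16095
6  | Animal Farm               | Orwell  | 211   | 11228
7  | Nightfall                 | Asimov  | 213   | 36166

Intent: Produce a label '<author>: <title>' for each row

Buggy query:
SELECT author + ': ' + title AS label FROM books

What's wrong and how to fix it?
Bug: SQLite uses || for string concatenation; + coerces text to numbers (yielding 0)

Fix: Use the || operator for string concatenation

Corrected query:
SELECT author || ': ' || title AS label FROM books

Result:
label                             
----------------------------------
Le Guin: The Left Hand of Darkness
Austen: Emma                      
Orwell: 1984                      
Asimov: The Caves of Steel        
Le Guin: The Left Hand of Darkness
Orwell: Animal Farm               
Asimov: Nightfall                 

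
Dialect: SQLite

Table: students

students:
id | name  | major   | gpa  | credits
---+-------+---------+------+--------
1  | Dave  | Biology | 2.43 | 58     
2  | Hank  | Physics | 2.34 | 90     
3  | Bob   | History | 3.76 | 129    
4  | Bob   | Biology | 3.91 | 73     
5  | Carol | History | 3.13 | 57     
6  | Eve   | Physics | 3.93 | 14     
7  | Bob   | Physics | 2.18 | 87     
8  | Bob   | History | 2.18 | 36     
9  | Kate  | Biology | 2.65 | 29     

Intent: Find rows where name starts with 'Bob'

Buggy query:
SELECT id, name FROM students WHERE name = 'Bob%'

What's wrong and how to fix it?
Bug: Wildcards only work with LIKE; '=' treats '%' as a literal character

Fix: Use LIKE for wildcard pattern matching

Corrected query:
SELECT id, name FROM students WHERE name LIKE 'Bob%'

Result:
id | name
---+-----
3  | Bob 
4  | Bob 
7  | Bob 
8  | Bob 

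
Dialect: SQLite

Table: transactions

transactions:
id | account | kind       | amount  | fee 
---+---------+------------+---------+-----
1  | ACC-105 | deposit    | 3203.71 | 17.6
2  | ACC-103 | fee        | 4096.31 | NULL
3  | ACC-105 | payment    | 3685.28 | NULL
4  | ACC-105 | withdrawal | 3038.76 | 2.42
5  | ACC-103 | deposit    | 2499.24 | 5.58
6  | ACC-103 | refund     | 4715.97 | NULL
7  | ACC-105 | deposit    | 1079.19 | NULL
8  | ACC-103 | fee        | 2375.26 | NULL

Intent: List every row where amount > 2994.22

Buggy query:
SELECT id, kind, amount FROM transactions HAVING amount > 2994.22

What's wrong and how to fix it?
Bug: HAVING filters the output of aggregation, but this query has no GROUP BY and no aggregate functions, so SQLite rejects it (HAVING clause on a non-aggregate query); the condition here is per row

Fix: Replace HAVING with WHERE since the condition applies to individual rows

Corrected query:
SELECT id, kind, amount FROM transactions WHERE amount > 2994.22

Result:
id | kind       | amount 
---+------------+--------
1  | deposit    | 3203.71
2  | fee        | 4096.31
3  | payment    | 3685.28
4  | withdrawal | 3038.76
6  | refund     | 4715.97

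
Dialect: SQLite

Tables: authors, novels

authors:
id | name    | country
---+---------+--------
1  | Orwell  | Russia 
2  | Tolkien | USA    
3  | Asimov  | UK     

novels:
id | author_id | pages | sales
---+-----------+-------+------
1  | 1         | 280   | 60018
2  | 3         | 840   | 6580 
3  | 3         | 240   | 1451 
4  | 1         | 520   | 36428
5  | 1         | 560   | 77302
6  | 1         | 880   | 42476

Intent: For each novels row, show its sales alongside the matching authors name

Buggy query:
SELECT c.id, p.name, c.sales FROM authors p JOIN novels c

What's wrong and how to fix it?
Bug: JOIN with no ON clause produces a cartesian product; every novels row pairs with every authors row

Fix: Specify the join condition linking the foreign key to the parent id

Corrected query:
SELECT c.id, p.name, c.sales FROM authors p JOIN novels c ON c.author_id = p.id

Result:
id | name   | sales
---+--------+------
1  | Orwell | 60018
2  | Asimov | 6580 
3  | Asimov | 1451 
4  | Orwell | 36428
5  | Orwell | 77302
6  | Orwell | 42476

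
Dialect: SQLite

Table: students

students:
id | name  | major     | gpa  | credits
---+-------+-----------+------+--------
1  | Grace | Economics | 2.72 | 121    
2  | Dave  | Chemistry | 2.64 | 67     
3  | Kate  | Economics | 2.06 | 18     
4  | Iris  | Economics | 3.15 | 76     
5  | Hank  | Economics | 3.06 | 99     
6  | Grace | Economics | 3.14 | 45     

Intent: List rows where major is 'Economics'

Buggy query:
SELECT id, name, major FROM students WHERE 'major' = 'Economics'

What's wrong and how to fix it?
Bug: 'major' in single quotes is a string literal, not the column; the comparison is literal-vs-literal and never true

Fix: Remove the quotes around the column name (or use double quotes for an identifier)

Corrected query:
SELECT id, name, major FROM students WHERE major = 'Economics'

Result:
id | name  | major    
---+-------+----------
1  | Grace | Economics
3  | Kate  | Economics
4  | Iris  | Economics
5  | Hank  | Economics
6  | Grace | Economics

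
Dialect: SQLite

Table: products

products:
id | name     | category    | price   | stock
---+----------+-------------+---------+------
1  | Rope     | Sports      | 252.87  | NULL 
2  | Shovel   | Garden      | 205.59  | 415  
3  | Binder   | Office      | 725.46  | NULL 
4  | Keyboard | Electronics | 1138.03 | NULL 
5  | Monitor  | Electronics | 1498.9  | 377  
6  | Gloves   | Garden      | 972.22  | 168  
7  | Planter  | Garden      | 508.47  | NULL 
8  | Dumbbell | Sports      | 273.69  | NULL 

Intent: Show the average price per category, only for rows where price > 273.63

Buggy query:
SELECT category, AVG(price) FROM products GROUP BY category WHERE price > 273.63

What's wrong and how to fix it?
Bug: WHERE cannot follow GROUP BY

Fix: Move the WHERE clause before GROUP BY

Corrected query:
SELECT category, AVG(price) FROM products WHERE price > 273.63 GROUP BY category

Result:
category    | AVG(price)
------------+-----------
Electronics | 1318.465  
Garden      | 740.345   
Office      | 725.46    
Sports      | 273.69    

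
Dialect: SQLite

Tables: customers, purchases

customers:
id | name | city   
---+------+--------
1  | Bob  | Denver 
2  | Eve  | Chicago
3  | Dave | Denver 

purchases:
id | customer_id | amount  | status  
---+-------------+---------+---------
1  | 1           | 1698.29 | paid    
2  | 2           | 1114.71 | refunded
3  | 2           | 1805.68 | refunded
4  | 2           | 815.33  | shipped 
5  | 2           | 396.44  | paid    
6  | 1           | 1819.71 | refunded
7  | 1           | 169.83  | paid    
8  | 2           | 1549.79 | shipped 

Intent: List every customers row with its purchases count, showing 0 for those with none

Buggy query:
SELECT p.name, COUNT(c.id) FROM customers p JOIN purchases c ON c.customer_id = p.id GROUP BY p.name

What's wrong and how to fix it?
Bug: An inner join excludes parents with zero children

Fix: Switch to LEFT JOIN to retain unmatched parent rows

Corrected query:
SELECT p.name, COUNT(c.id) FROM customers p LEFT JOIN purchases c ON c.customer_id = p.id GROUP BY p.name

Result:
name | COUNT(c.id)
-----+------------
Bob  | 3          
Dave | 0          
Eve  | 5          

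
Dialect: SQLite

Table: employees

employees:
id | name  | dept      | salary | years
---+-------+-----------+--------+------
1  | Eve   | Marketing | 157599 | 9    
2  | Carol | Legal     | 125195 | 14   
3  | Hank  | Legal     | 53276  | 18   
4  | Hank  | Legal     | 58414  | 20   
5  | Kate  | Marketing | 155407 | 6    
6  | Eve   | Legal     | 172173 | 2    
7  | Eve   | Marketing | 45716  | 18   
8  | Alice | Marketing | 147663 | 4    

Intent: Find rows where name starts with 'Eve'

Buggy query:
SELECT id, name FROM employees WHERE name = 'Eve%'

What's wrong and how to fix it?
Bug: Wildcards only work with LIKE; '=' treats '%' as a literal character

Fix: Replace '=' with LIKE so 'Eve%' is treated as a pattern

Corrected query:
SELECT id, name FROM employees WHERE name LIKE 'Eve%'

Result:
id | name
---+-----
1  | Eve 
6  | Eve 
7  | Eve 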